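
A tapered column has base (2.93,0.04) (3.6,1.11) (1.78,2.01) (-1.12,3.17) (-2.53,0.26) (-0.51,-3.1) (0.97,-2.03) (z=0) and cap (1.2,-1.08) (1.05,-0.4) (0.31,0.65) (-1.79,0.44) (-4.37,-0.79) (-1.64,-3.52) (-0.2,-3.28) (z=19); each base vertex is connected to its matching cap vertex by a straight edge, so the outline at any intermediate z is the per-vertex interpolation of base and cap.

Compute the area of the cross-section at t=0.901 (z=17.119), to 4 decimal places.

Area at t=0.901: 15.1733

Cross-section at t=0.901: each vertex is (1-t)·p0[i] + t·p1[i].
  v1: (1-0.901)·(2.93,0.04) + 0.901·(1.2,-1.08) = (1.3713,-0.9691)
  v2: (1-0.901)·(3.6,1.11) + 0.901·(1.05,-0.4) = (1.3024,-0.2505)
  v3: (1-0.901)·(1.78,2.01) + 0.901·(0.31,0.65) = (0.4555,0.7846)
  v4: (1-0.901)·(-1.12,3.17) + 0.901·(-1.79,0.44) = (-1.7237,0.7103)
  v5: (1-0.901)·(-2.53,0.26) + 0.901·(-4.37,-0.79) = (-4.1878,-0.6861)
  v6: (1-0.901)·(-0.51,-3.1) + 0.901·(-1.64,-3.52) = (-1.5281,-3.4784)
  v7: (1-0.901)·(0.97,-2.03) + 0.901·(-0.2,-3.28) = (-0.0842,-3.1562)
Shoelace sum Σ(x_i·y_{i+1} − x_{i+1}·y_i):
  i=1: 1.3713·-0.2505 − 1.3024·-0.9691 = +0.9187 (running +0.9187)
  i=2: 1.3024·0.7846 − 0.4555·-0.2505 = +1.1361 (running +2.0548)
  i=3: 0.4555·0.7103 − -1.7237·0.7846 = +1.6760 (running +3.7308)
  i=4: -1.7237·-0.6861 − -4.1878·0.7103 = +4.1570 (running +7.8878)
  i=5: -4.1878·-3.4784 − -1.5281·-0.6861 = +13.5187 (running +21.4065)
  i=6: -1.5281·-3.1562 − -0.0842·-3.4784 = +4.5304 (running +25.9369)
  i=7: -0.0842·-0.9691 − 1.3713·-3.1562 = +4.4096 (running +30.3465)
Area = |Σ|/2 = |30.3465|/2 = 15.1733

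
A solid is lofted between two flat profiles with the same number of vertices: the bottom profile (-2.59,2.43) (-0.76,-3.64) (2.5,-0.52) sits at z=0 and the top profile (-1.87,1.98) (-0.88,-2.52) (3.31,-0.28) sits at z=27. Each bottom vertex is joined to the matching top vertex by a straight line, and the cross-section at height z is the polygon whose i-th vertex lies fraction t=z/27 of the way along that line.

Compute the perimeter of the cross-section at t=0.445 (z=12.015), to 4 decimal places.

Perimeter at t=0.445: 15.9123

Cross-section at t=0.445: each vertex is (1-t)·p0[i] + t·p1[i].
  v1: (1-0.445)·(-2.59,2.43) + 0.445·(-1.87,1.98) = (-2.2696,2.2298)
  v2: (1-0.445)·(-0.76,-3.64) + 0.445·(-0.88,-2.52) = (-0.8134,-3.1416)
  v3: (1-0.445)·(2.5,-0.52) + 0.445·(3.31,-0.28) = (2.8604,-0.4132)
Perimeter = Σ |v_{i+1} − v_i|:
  edge 1→2: √(1.4562² + -5.3713²) = 5.5652 (running 5.5652)
  edge 2→3: √(3.6738² + 2.7284²) = 4.5762 (running 10.1414)
  edge 3→1: √(-5.1300² + 2.6429²) = 5.7708 (running 15.9123)
Perimeter = 15.9123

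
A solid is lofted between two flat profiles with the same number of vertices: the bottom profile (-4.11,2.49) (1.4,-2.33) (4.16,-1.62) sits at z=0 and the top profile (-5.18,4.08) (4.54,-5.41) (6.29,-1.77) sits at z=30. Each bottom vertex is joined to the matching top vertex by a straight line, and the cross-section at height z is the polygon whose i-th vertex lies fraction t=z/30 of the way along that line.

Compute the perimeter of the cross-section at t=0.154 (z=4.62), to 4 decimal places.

Cross-section at t=0.154: each vertex is (1-t)·p0[i] + t·p1[i].
  v1: (1-0.154)·(-4.11,2.49) + 0.154·(-5.18,4.08) = (-4.2748,2.7349)
  v2: (1-0.154)·(1.4,-2.33) + 0.154·(4.54,-5.41) = (1.8836,-2.8043)
  v3: (1-0.154)·(4.16,-1.62) + 0.154·(6.29,-1.77) = (4.4880,-1.6431)
Perimeter = Σ |v_{i+1} − v_i|:
  edge 1→2: √(6.1583² + -5.5392²) = 8.2830 (running 8.2830)
  edge 2→3: √(2.6045² + 1.1612²) = 2.8516 (running 11.1346)
  edge 3→1: √(-8.7628² + 4.3780²) = 9.7956 (running 20.9301)
Perimeter = 20.9301

Perimeter at t=0.154: 20.9301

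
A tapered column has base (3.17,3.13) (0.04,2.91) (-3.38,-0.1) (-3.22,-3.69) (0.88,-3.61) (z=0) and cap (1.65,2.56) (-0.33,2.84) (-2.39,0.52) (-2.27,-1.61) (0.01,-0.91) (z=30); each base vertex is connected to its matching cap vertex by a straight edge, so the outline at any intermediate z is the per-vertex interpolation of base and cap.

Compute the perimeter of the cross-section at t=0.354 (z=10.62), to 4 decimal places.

Cross-section at t=0.354: each vertex is (1-t)·p0[i] + t·p1[i].
  v1: (1-0.354)·(3.17,3.13) + 0.354·(1.65,2.56) = (2.6319,2.9282)
  v2: (1-0.354)·(0.04,2.91) + 0.354·(-0.33,2.84) = (-0.0910,2.8852)
  v3: (1-0.354)·(-3.38,-0.1) + 0.354·(-2.39,0.52) = (-3.0295,0.1195)
  v4: (1-0.354)·(-3.22,-3.69) + 0.354·(-2.27,-1.61) = (-2.8837,-2.9537)
  v5: (1-0.354)·(0.88,-3.61) + 0.354·(0.01,-0.91) = (0.5720,-2.6542)
Perimeter = Σ |v_{i+1} − v_i|:
  edge 1→2: √(-2.7229² + -0.0430²) = 2.7232 (running 2.7232)
  edge 2→3: √(-2.9386² + -2.7657²) = 4.0354 (running 6.7586)
  edge 3→4: √(0.1458² + -3.0732²) = 3.0766 (running 9.8353)
  edge 4→5: √(3.4557² + 0.2995²) = 3.4687 (running 13.3039)
  edge 5→1: √(2.0599² + 5.5824²) = 5.9503 (running 19.2543)
Perimeter = 19.2543

Perimeter at t=0.354: 19.2543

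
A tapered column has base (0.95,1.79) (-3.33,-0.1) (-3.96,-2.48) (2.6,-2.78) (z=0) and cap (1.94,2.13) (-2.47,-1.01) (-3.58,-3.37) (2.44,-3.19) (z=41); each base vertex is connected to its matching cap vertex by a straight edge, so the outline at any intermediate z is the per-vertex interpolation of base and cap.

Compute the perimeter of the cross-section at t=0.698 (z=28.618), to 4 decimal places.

Perimeter at t=0.698: 19.0725

Cross-section at t=0.698: each vertex is (1-t)·p0[i] + t·p1[i].
  v1: (1-0.698)·(0.95,1.79) + 0.698·(1.94,2.13) = (1.6410,2.0273)
  v2: (1-0.698)·(-3.33,-0.1) + 0.698·(-2.47,-1.01) = (-2.7297,-0.7352)
  v3: (1-0.698)·(-3.96,-2.48) + 0.698·(-3.58,-3.37) = (-3.6948,-3.1012)
  v4: (1-0.698)·(2.6,-2.78) + 0.698·(2.44,-3.19) = (2.4883,-3.0662)
Perimeter = Σ |v_{i+1} − v_i|:
  edge 1→2: √(-4.3707² + -2.7625²) = 5.1706 (running 5.1706)
  edge 2→3: √(-0.9650² + -2.3660²) = 2.5553 (running 7.7258)
  edge 3→4: √(6.1831² + 0.0350²) = 6.1832 (running 13.9090)
  edge 4→1: √(-0.8473² + 5.0935²) = 5.1635 (running 19.0725)
Perimeter = 19.0725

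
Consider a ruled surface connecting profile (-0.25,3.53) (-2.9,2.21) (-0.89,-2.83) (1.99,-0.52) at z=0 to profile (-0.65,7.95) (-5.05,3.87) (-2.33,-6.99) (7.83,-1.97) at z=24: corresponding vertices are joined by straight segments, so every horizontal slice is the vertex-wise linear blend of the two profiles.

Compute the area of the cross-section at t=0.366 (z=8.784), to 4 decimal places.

Cross-section at t=0.366: each vertex is (1-t)·p0[i] + t·p1[i].
  v1: (1-0.366)·(-0.25,3.53) + 0.366·(-0.65,7.95) = (-0.3964,5.1477)
  v2: (1-0.366)·(-2.9,2.21) + 0.366·(-5.05,3.87) = (-3.6869,2.8176)
  v3: (1-0.366)·(-0.89,-2.83) + 0.366·(-2.33,-6.99) = (-1.4170,-4.3526)
  v4: (1-0.366)·(1.99,-0.52) + 0.366·(7.83,-1.97) = (4.1274,-1.0507)
Shoelace sum Σ(x_i·y_{i+1} − x_{i+1}·y_i):
  i=1: -0.3964·2.8176 − -3.6869·5.1477 = +17.8622 (running +17.8622)
  i=2: -3.6869·-4.3526 − -1.4170·2.8176 = +20.0400 (running +37.9023)
  i=3: -1.4170·-1.0507 − 4.1274·-4.3526 = +19.4538 (running +57.3561)
  i=4: 4.1274·5.1477 − -0.3964·-1.0507 = +20.8304 (running +78.1865)
Area = |Σ|/2 = |78.1865|/2 = 39.0933

Area at t=0.366: 39.0933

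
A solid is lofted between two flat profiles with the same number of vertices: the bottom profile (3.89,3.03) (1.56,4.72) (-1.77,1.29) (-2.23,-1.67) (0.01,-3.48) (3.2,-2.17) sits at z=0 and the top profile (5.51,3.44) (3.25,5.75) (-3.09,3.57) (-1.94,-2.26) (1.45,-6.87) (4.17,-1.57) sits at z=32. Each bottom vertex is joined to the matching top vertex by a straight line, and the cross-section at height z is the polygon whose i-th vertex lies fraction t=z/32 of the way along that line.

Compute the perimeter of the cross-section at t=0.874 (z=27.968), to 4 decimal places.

Perimeter at t=0.874: 31.2210

Cross-section at t=0.874: each vertex is (1-t)·p0[i] + t·p1[i].
  v1: (1-0.874)·(3.89,3.03) + 0.874·(5.51,3.44) = (5.3059,3.3883)
  v2: (1-0.874)·(1.56,4.72) + 0.874·(3.25,5.75) = (3.0371,5.6202)
  v3: (1-0.874)·(-1.77,1.29) + 0.874·(-3.09,3.57) = (-2.9237,3.2827)
  v4: (1-0.874)·(-2.23,-1.67) + 0.874·(-1.94,-2.26) = (-1.9765,-2.1857)
  v5: (1-0.874)·(0.01,-3.48) + 0.874·(1.45,-6.87) = (1.2686,-6.4429)
  v6: (1-0.874)·(3.2,-2.17) + 0.874·(4.17,-1.57) = (4.0478,-1.6456)
Perimeter = Σ |v_{i+1} − v_i|:
  edge 1→2: √(-2.2688² + 2.2319²) = 3.1826 (running 3.1826)
  edge 2→3: √(-5.9607² + -2.3375²) = 6.4027 (running 9.5853)
  edge 3→4: √(0.9471² + -5.4684²) = 5.5498 (running 15.1351)
  edge 4→5: √(3.2451² + -4.2572²) = 5.3530 (running 20.4880)
  edge 5→6: √(2.7792² + 4.7973²) = 5.5442 (running 26.0322)
  edge 6→1: √(1.2581² + 5.0339²) = 5.1888 (running 31.2210)
Perimeter = 31.2210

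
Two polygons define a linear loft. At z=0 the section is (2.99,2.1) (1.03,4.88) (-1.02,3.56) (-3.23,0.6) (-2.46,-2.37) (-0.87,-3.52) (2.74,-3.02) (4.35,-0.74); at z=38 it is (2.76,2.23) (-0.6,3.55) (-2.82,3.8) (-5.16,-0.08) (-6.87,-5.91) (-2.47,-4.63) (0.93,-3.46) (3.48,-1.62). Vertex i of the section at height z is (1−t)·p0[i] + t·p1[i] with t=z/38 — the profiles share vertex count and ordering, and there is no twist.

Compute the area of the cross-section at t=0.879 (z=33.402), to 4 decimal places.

Area at t=0.879: 58.2642

Cross-section at t=0.879: each vertex is (1-t)·p0[i] + t·p1[i].
  v1: (1-0.879)·(2.99,2.1) + 0.879·(2.76,2.23) = (2.7878,2.2143)
  v2: (1-0.879)·(1.03,4.88) + 0.879·(-0.6,3.55) = (-0.4028,3.7109)
  v3: (1-0.879)·(-1.02,3.56) + 0.879·(-2.82,3.8) = (-2.6022,3.7710)
  v4: (1-0.879)·(-3.23,0.6) + 0.879·(-5.16,-0.08) = (-4.9265,0.0023)
  v5: (1-0.879)·(-2.46,-2.37) + 0.879·(-6.87,-5.91) = (-6.3364,-5.4817)
  v6: (1-0.879)·(-0.87,-3.52) + 0.879·(-2.47,-4.63) = (-2.2764,-4.4957)
  v7: (1-0.879)·(2.74,-3.02) + 0.879·(0.93,-3.46) = (1.1490,-3.4068)
  v8: (1-0.879)·(4.35,-0.74) + 0.879·(3.48,-1.62) = (3.5853,-1.5135)
Shoelace sum Σ(x_i·y_{i+1} − x_{i+1}·y_i):
  i=1: 2.7878·3.7109 − -0.4028·2.2143 = +11.2373 (running +11.2373)
  i=2: -0.4028·3.7710 − -2.6022·3.7109 = +8.1378 (running +19.3750)
  i=3: -2.6022·0.0023 − -4.9265·3.7710 = +18.5716 (running +37.9466)
  i=4: -4.9265·-5.4817 − -6.3364·0.0023 = +27.0197 (running +64.9663)
  i=5: -6.3364·-4.4957 − -2.2764·-5.4817 = +16.0080 (running +80.9743)
  i=6: -2.2764·-3.4068 − 1.1490·-4.4957 = +12.9207 (running +93.8950)
  i=7: 1.1490·-1.5135 − 3.5853·-3.4068 = +10.4751 (running +104.3701)
  i=8: 3.5853·2.2143 − 2.7878·-1.5135 = +12.1582 (running +116.5283)
Area = |Σ|/2 = |116.5283|/2 = 58.2642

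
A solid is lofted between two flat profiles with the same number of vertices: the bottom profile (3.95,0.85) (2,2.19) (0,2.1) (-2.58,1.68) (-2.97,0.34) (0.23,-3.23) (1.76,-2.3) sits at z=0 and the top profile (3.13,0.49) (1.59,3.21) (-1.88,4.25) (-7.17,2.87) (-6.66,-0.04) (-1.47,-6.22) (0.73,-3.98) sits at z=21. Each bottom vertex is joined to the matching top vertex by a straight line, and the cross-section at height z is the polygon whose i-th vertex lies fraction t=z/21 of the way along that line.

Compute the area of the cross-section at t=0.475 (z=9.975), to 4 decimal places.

Cross-section at t=0.475: each vertex is (1-t)·p0[i] + t·p1[i].
  v1: (1-0.475)·(3.95,0.85) + 0.475·(3.13,0.49) = (3.5605,0.6790)
  v2: (1-0.475)·(2,2.19) + 0.475·(1.59,3.21) = (1.8053,2.6745)
  v3: (1-0.475)·(0,2.1) + 0.475·(-1.88,4.25) = (-0.8930,3.1212)
  v4: (1-0.475)·(-2.58,1.68) + 0.475·(-7.17,2.87) = (-4.7603,2.2452)
  v5: (1-0.475)·(-2.97,0.34) + 0.475·(-6.66,-0.04) = (-4.7228,0.1595)
  v6: (1-0.475)·(0.23,-3.23) + 0.475·(-1.47,-6.22) = (-0.5775,-4.6502)
  v7: (1-0.475)·(1.76,-2.3) + 0.475·(0.73,-3.98) = (1.2708,-3.0980)
Shoelace sum Σ(x_i·y_{i+1} − x_{i+1}·y_i):
  i=1: 3.5605·2.6745 − 1.8053·0.6790 = +8.2968 (running +8.2968)
  i=2: 1.8053·3.1212 − -0.8930·2.6745 = +8.0230 (running +16.3198)
  i=3: -0.8930·2.2452 − -4.7603·3.1212 = +12.8529 (running +29.1727)
  i=4: -4.7603·0.1595 − -4.7228·2.2452 = +9.8445 (running +39.0172)
  i=5: -4.7228·-4.6502 − -0.5775·0.1595 = +22.0541 (running +61.0713)
  i=6: -0.5775·-3.0980 − 1.2708·-4.6502 = +7.6984 (running +68.7697)
  i=7: 1.2708·0.6790 − 3.5605·-3.0980 = +11.8933 (running +80.6629)
Area = |Σ|/2 = |80.6629|/2 = 40.3315

Area at t=0.475: 40.3315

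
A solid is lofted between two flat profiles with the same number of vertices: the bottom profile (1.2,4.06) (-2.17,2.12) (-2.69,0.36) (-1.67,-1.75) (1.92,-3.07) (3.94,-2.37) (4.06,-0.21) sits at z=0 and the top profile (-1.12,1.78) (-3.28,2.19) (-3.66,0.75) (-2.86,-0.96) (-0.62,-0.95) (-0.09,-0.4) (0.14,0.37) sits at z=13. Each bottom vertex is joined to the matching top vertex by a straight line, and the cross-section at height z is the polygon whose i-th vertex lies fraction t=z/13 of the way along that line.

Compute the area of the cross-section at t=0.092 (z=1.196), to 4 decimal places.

Area at t=0.092: 28.8367

Cross-section at t=0.092: each vertex is (1-t)·p0[i] + t·p1[i].
  v1: (1-0.092)·(1.2,4.06) + 0.092·(-1.12,1.78) = (0.9866,3.8502)
  v2: (1-0.092)·(-2.17,2.12) + 0.092·(-3.28,2.19) = (-2.2721,2.1264)
  v3: (1-0.092)·(-2.69,0.36) + 0.092·(-3.66,0.75) = (-2.7792,0.3959)
  v4: (1-0.092)·(-1.67,-1.75) + 0.092·(-2.86,-0.96) = (-1.7795,-1.6773)
  v5: (1-0.092)·(1.92,-3.07) + 0.092·(-0.62,-0.95) = (1.6863,-2.8750)
  v6: (1-0.092)·(3.94,-2.37) + 0.092·(-0.09,-0.4) = (3.5692,-2.1888)
  v7: (1-0.092)·(4.06,-0.21) + 0.092·(0.14,0.37) = (3.6994,-0.1566)
Shoelace sum Σ(x_i·y_{i+1} − x_{i+1}·y_i):
  i=1: 0.9866·2.1264 − -2.2721·3.8502 = +10.8461 (running +10.8461)
  i=2: -2.2721·0.3959 − -2.7792·2.1264 = +5.0104 (running +15.8565)
  i=3: -2.7792·-1.6773 − -1.7795·0.3959 = +5.3661 (running +21.2226)
  i=4: -1.7795·-2.8750 − 1.6863·-1.6773 = +7.9444 (running +29.1670)
  i=5: 1.6863·-2.1888 − 3.5692·-2.8750 = +6.5705 (running +35.7375)
  i=6: 3.5692·-0.1566 − 3.6994·-2.1888 = +7.5379 (running +43.2754)
  i=7: 3.6994·3.8502 − 0.9866·-0.1566 = +14.3980 (running +57.6734)
Area = |Σ|/2 = |57.6734|/2 = 28.8367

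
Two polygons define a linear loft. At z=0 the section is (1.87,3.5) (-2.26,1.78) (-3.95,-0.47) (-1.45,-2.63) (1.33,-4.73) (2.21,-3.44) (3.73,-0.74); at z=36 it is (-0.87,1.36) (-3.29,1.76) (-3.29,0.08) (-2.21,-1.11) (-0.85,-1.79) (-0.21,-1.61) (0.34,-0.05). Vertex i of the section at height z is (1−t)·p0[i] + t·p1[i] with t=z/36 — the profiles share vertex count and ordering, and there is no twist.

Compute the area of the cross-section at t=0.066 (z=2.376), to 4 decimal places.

Cross-section at t=0.066: each vertex is (1-t)·p0[i] + t·p1[i].
  v1: (1-0.066)·(1.87,3.5) + 0.066·(-0.87,1.36) = (1.6892,3.3588)
  v2: (1-0.066)·(-2.26,1.78) + 0.066·(-3.29,1.76) = (-2.3280,1.7787)
  v3: (1-0.066)·(-3.95,-0.47) + 0.066·(-3.29,0.08) = (-3.9064,-0.4337)
  v4: (1-0.066)·(-1.45,-2.63) + 0.066·(-2.21,-1.11) = (-1.5002,-2.5297)
  v5: (1-0.066)·(1.33,-4.73) + 0.066·(-0.85,-1.79) = (1.1861,-4.5360)
  v6: (1-0.066)·(2.21,-3.44) + 0.066·(-0.21,-1.61) = (2.0503,-3.3192)
  v7: (1-0.066)·(3.73,-0.74) + 0.066·(0.34,-0.05) = (3.5063,-0.6945)
Shoelace sum Σ(x_i·y_{i+1} − x_{i+1}·y_i):
  i=1: 1.6892·1.7787 − -2.3280·3.3588 = +10.8236 (running +10.8236)
  i=2: -2.3280·-0.4337 − -3.9064·1.7787 = +7.9580 (running +18.7816)
  i=3: -3.9064·-2.5297 − -1.5002·-0.4337 = +9.2314 (running +28.0130)
  i=4: -1.5002·-4.5360 − 1.1861·-2.5297 = +9.8052 (running +37.8181)
  i=5: 1.1861·-3.3192 − 2.0503·-4.5360 = +5.3630 (running +43.1811)
  i=6: 2.0503·-0.6945 − 3.5063·-3.3192 = +10.2142 (running +53.3954)
  i=7: 3.5063·3.3588 − 1.6892·-0.6945 = +12.9497 (running +66.3451)
Area = |Σ|/2 = |66.3451|/2 = 33.1725

Area at t=0.066: 33.1725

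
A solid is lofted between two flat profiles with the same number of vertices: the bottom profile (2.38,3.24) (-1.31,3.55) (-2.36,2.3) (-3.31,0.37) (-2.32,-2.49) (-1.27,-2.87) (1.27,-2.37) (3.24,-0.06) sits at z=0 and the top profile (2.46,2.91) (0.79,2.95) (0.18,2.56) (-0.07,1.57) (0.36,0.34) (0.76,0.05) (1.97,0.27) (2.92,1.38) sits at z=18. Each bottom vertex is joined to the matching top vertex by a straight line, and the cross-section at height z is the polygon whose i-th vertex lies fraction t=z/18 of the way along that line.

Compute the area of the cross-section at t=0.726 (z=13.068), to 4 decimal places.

Cross-section at t=0.726: each vertex is (1-t)·p0[i] + t·p1[i].
  v1: (1-0.726)·(2.38,3.24) + 0.726·(2.46,2.91) = (2.4381,3.0004)
  v2: (1-0.726)·(-1.31,3.55) + 0.726·(0.79,2.95) = (0.2146,3.1144)
  v3: (1-0.726)·(-2.36,2.3) + 0.726·(0.18,2.56) = (-0.5160,2.4888)
  v4: (1-0.726)·(-3.31,0.37) + 0.726·(-0.07,1.57) = (-0.9578,1.2412)
  v5: (1-0.726)·(-2.32,-2.49) + 0.726·(0.36,0.34) = (-0.3743,-0.4354)
  v6: (1-0.726)·(-1.27,-2.87) + 0.726·(0.76,0.05) = (0.2038,-0.7501)
  v7: (1-0.726)·(1.27,-2.37) + 0.726·(1.97,0.27) = (1.7782,-0.4534)
  v8: (1-0.726)·(3.24,-0.06) + 0.726·(2.92,1.38) = (3.0077,0.9854)
Shoelace sum Σ(x_i·y_{i+1} − x_{i+1}·y_i):
  i=1: 2.4381·3.1144 − 0.2146·3.0004 = +6.9493 (running +6.9493)
  i=2: 0.2146·2.4888 − -0.5160·3.1144 = +2.1410 (running +9.0903)
  i=3: -0.5160·1.2412 − -0.9578·2.4888 = +1.7432 (running +10.8335)
  i=4: -0.9578·-0.4354 − -0.3743·1.2412 = +0.8816 (running +11.7151)
  i=5: -0.3743·-0.7501 − 0.2038·-0.4354 = +0.3695 (running +12.0846)
  i=6: 0.2038·-0.4534 − 1.7782·-0.7501 = +1.2414 (running +13.3260)
  i=7: 1.7782·0.9854 − 3.0077·-0.4534 = +3.1159 (running +16.4419)
  i=8: 3.0077·3.0004 − 2.4381·0.9854 = +6.6217 (running +23.0636)
Area = |Σ|/2 = |23.0636|/2 = 11.5318

Area at t=0.726: 11.5318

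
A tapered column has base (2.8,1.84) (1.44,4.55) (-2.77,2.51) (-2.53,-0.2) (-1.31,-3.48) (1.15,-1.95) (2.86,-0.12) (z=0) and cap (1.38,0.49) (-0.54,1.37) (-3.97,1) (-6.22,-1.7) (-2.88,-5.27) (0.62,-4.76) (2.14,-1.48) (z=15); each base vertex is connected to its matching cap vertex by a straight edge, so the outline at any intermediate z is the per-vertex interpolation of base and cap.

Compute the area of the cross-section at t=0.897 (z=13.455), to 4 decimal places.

Cross-section at t=0.897: each vertex is (1-t)·p0[i] + t·p1[i].
  v1: (1-0.897)·(2.8,1.84) + 0.897·(1.38,0.49) = (1.5263,0.6290)
  v2: (1-0.897)·(1.44,4.55) + 0.897·(-0.54,1.37) = (-0.3361,1.6975)
  v3: (1-0.897)·(-2.77,2.51) + 0.897·(-3.97,1) = (-3.8464,1.1555)
  v4: (1-0.897)·(-2.53,-0.2) + 0.897·(-6.22,-1.7) = (-5.8399,-1.5455)
  v5: (1-0.897)·(-1.31,-3.48) + 0.897·(-2.88,-5.27) = (-2.7183,-5.0856)
  v6: (1-0.897)·(1.15,-1.95) + 0.897·(0.62,-4.76) = (0.6746,-4.4706)
  v7: (1-0.897)·(2.86,-0.12) + 0.897·(2.14,-1.48) = (2.2142,-1.3399)
Shoelace sum Σ(x_i·y_{i+1} − x_{i+1}·y_i):
  i=1: 1.5263·1.6975 − -0.3361·0.6290 = +2.8023 (running +2.8023)
  i=2: -0.3361·1.1555 − -3.8464·1.6975 = +6.1411 (running +8.9434)
  i=3: -3.8464·-1.5455 − -5.8399·1.1555 = +12.6928 (running +21.6362)
  i=4: -5.8399·-5.0856 − -2.7183·-1.5455 = +25.4986 (running +47.1348)
  i=5: -2.7183·-4.4706 − 0.6746·-5.0856 = +15.5830 (running +62.7178)
  i=6: 0.6746·-1.3399 − 2.2142·-4.4706 = +8.9947 (running +71.7125)
  i=7: 2.2142·0.6290 − 1.5263·-1.3399 = +3.4379 (running +75.1504)
Area = |Σ|/2 = |75.1504|/2 = 37.5752

Area at t=0.897: 37.5752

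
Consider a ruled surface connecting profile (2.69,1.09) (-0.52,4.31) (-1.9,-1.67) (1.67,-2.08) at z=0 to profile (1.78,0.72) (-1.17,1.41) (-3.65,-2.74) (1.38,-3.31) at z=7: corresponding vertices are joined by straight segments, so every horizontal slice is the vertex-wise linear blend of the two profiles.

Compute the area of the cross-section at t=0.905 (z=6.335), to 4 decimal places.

Area at t=0.905: 17.3196

Cross-section at t=0.905: each vertex is (1-t)·p0[i] + t·p1[i].
  v1: (1-0.905)·(2.69,1.09) + 0.905·(1.78,0.72) = (1.8664,0.7551)
  v2: (1-0.905)·(-0.52,4.31) + 0.905·(-1.17,1.41) = (-1.1082,1.6855)
  v3: (1-0.905)·(-1.9,-1.67) + 0.905·(-3.65,-2.74) = (-3.4837,-2.6383)
  v4: (1-0.905)·(1.67,-2.08) + 0.905·(1.38,-3.31) = (1.4075,-3.1932)
Shoelace sum Σ(x_i·y_{i+1} − x_{i+1}·y_i):
  i=1: 1.8664·1.6855 − -1.1082·0.7551 = +3.9828 (running +3.9828)
  i=2: -1.1082·-2.6383 − -3.4837·1.6855 = +8.7958 (running +12.7786)
  i=3: -3.4837·-3.1932 − 1.4075·-2.6383 = +14.8377 (running +27.6164)
  i=4: 1.4075·0.7551 − 1.8664·-3.1932 = +7.0228 (running +34.6391)
Area = |Σ|/2 = |34.6391|/2 = 17.3196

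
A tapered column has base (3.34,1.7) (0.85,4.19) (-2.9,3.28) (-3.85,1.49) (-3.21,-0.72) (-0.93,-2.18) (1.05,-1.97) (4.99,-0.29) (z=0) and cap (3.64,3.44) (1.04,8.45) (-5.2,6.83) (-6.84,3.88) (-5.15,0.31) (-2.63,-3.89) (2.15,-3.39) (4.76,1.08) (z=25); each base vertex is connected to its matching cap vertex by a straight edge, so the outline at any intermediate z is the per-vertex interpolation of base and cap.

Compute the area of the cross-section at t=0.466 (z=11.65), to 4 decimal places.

Cross-section at t=0.466: each vertex is (1-t)·p0[i] + t·p1[i].
  v1: (1-0.466)·(3.34,1.7) + 0.466·(3.64,3.44) = (3.4798,2.5108)
  v2: (1-0.466)·(0.85,4.19) + 0.466·(1.04,8.45) = (0.9385,6.1752)
  v3: (1-0.466)·(-2.9,3.28) + 0.466·(-5.2,6.83) = (-3.9718,4.9343)
  v4: (1-0.466)·(-3.85,1.49) + 0.466·(-6.84,3.88) = (-5.2433,2.6037)
  v5: (1-0.466)·(-3.21,-0.72) + 0.466·(-5.15,0.31) = (-4.1140,-0.2400)
  v6: (1-0.466)·(-0.93,-2.18) + 0.466·(-2.63,-3.89) = (-1.7222,-2.9769)
  v7: (1-0.466)·(1.05,-1.97) + 0.466·(2.15,-3.39) = (1.5626,-2.6317)
  v8: (1-0.466)·(4.99,-0.29) + 0.466·(4.76,1.08) = (4.8828,0.3484)
Shoelace sum Σ(x_i·y_{i+1} − x_{i+1}·y_i):
  i=1: 3.4798·6.1752 − 0.9385·2.5108 = +19.1318 (running +19.1318)
  i=2: 0.9385·4.9343 − -3.9718·6.1752 = +29.1575 (running +48.2893)
  i=3: -3.9718·2.6037 − -5.2433·4.9343 = +15.5307 (running +63.8200)
  i=4: -5.2433·-0.2400 − -4.1140·2.6037 = +11.9704 (running +75.7904)
  i=5: -4.1140·-2.9769 − -1.7222·-0.2400 = +11.8336 (running +87.6240)
  i=6: -1.7222·-2.6317 − 1.5626·-2.9769 = +9.1840 (running +96.8080)
  i=7: 1.5626·0.3484 − 4.8828·-2.6317 = +13.3947 (running +110.2026)
  i=8: 4.8828·2.5108 − 3.4798·0.3484 = +11.0475 (running +121.2502)
Area = |Σ|/2 = |121.2502|/2 = 60.6251

Area at t=0.466: 60.6251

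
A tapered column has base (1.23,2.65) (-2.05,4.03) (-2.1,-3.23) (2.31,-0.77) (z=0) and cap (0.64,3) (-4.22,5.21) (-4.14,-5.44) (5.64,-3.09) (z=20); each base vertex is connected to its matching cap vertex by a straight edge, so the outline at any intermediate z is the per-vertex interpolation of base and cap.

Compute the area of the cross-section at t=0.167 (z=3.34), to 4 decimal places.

Area at t=0.167: 26.2642

Cross-section at t=0.167: each vertex is (1-t)·p0[i] + t·p1[i].
  v1: (1-0.167)·(1.23,2.65) + 0.167·(0.64,3) = (1.1315,2.7084)
  v2: (1-0.167)·(-2.05,4.03) + 0.167·(-4.22,5.21) = (-2.4124,4.2271)
  v3: (1-0.167)·(-2.1,-3.23) + 0.167·(-4.14,-5.44) = (-2.4407,-3.5991)
  v4: (1-0.167)·(2.31,-0.77) + 0.167·(5.64,-3.09) = (2.8661,-1.1574)
Shoelace sum Σ(x_i·y_{i+1} − x_{i+1}·y_i):
  i=1: 1.1315·4.2271 − -2.4124·2.7084 = +11.3166 (running +11.3166)
  i=2: -2.4124·-3.5991 − -2.4407·4.2271 = +18.9993 (running +30.3159)
  i=3: -2.4407·-1.1574 − 2.8661·-3.5991 = +13.1403 (running +43.4562)
  i=4: 2.8661·2.7084 − 1.1315·-1.1574 = +9.0723 (running +52.5285)
Area = |Σ|/2 = |52.5285|/2 = 26.2642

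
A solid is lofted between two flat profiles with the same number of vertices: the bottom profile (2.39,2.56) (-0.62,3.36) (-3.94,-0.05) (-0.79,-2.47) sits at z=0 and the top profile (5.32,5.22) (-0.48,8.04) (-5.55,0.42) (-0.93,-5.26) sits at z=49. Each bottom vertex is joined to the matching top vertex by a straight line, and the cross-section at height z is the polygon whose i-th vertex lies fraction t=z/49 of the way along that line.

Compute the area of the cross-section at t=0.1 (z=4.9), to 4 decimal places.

Cross-section at t=0.1: each vertex is (1-t)·p0[i] + t·p1[i].
  v1: (1-0.1)·(2.39,2.56) + 0.1·(5.32,5.22) = (2.6830,2.8260)
  v2: (1-0.1)·(-0.62,3.36) + 0.1·(-0.48,8.04) = (-0.6060,3.8280)
  v3: (1-0.1)·(-3.94,-0.05) + 0.1·(-5.55,0.42) = (-4.1010,-0.0030)
  v4: (1-0.1)·(-0.79,-2.47) + 0.1·(-0.93,-5.26) = (-0.8040,-2.7490)
Shoelace sum Σ(x_i·y_{i+1} − x_{i+1}·y_i):
  i=1: 2.6830·3.8280 − -0.6060·2.8260 = +11.9831 (running +11.9831)
  i=2: -0.6060·-0.0030 − -4.1010·3.8280 = +15.7004 (running +27.6835)
  i=3: -4.1010·-2.7490 − -0.8040·-0.0030 = +11.2712 (running +38.9548)
  i=4: -0.8040·2.8260 − 2.6830·-2.7490 = +5.1035 (running +44.0582)
Area = |Σ|/2 = |44.0582|/2 = 22.0291

Area at t=0.1: 22.0291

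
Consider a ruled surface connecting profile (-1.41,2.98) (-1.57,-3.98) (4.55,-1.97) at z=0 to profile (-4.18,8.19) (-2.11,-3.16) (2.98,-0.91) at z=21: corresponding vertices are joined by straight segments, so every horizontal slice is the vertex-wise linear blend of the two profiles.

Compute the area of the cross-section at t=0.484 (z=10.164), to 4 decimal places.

Cross-section at t=0.484: each vertex is (1-t)·p0[i] + t·p1[i].
  v1: (1-0.484)·(-1.41,2.98) + 0.484·(-4.18,8.19) = (-2.7507,5.5016)
  v2: (1-0.484)·(-1.57,-3.98) + 0.484·(-2.11,-3.16) = (-1.8314,-3.5831)
  v3: (1-0.484)·(4.55,-1.97) + 0.484·(2.98,-0.91) = (3.7901,-1.4570)
Shoelace sum Σ(x_i·y_{i+1} − x_{i+1}·y_i):
  i=1: -2.7507·-3.5831 − -1.8314·5.5016 = +19.9315 (running +19.9315)
  i=2: -1.8314·-1.4570 − 3.7901·-3.5831 = +16.2487 (running +36.1802)
  i=3: 3.7901·5.5016 − -2.7507·-1.4570 = +16.8442 (running +53.0244)
Area = |Σ|/2 = |53.0244|/2 = 26.5122

Area at t=0.484: 26.5122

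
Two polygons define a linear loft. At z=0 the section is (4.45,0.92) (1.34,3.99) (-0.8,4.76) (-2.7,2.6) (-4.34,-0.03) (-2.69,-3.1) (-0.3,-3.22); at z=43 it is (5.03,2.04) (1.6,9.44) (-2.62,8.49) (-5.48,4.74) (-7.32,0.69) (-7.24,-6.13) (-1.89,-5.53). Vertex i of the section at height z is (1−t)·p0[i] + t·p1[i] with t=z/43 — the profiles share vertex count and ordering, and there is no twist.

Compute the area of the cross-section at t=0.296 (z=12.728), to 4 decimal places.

Area at t=0.296: 61.9352

Cross-section at t=0.296: each vertex is (1-t)·p0[i] + t·p1[i].
  v1: (1-0.296)·(4.45,0.92) + 0.296·(5.03,2.04) = (4.6217,1.2515)
  v2: (1-0.296)·(1.34,3.99) + 0.296·(1.6,9.44) = (1.4170,5.6032)
  v3: (1-0.296)·(-0.8,4.76) + 0.296·(-2.62,8.49) = (-1.3387,5.8641)
  v4: (1-0.296)·(-2.7,2.6) + 0.296·(-5.48,4.74) = (-3.5229,3.2334)
  v5: (1-0.296)·(-4.34,-0.03) + 0.296·(-7.32,0.69) = (-5.2221,0.1831)
  v6: (1-0.296)·(-2.69,-3.1) + 0.296·(-7.24,-6.13) = (-4.0368,-3.9969)
  v7: (1-0.296)·(-0.3,-3.22) + 0.296·(-1.89,-5.53) = (-0.7706,-3.9038)
Shoelace sum Σ(x_i·y_{i+1} − x_{i+1}·y_i):
  i=1: 4.6217·5.6032 − 1.4170·1.2515 = +24.1228 (running +24.1228)
  i=2: 1.4170·5.8641 − -1.3387·5.6032 = +15.8103 (running +39.9331)
  i=3: -1.3387·3.2334 − -3.5229·5.8641 = +16.3298 (running +56.2629)
  i=4: -3.5229·0.1831 − -5.2221·3.2334 = +16.2402 (running +72.5031)
  i=5: -5.2221·-3.9969 − -4.0368·0.1831 = +21.6112 (running +94.1143)
  i=6: -4.0368·-3.9038 − -0.7706·-3.9969 = +12.6785 (running +106.7929)
  i=7: -0.7706·1.2515 − 4.6217·-3.9038 = +17.0775 (running +123.8703)
Area = |Σ|/2 = |123.8703|/2 = 61.9352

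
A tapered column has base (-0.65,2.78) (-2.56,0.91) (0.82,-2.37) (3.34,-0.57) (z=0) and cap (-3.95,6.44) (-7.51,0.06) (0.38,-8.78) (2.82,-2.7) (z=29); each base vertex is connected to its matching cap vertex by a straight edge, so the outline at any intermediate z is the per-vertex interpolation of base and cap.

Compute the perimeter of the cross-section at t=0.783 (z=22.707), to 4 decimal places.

Perimeter at t=0.783: 32.2928

Cross-section at t=0.783: each vertex is (1-t)·p0[i] + t·p1[i].
  v1: (1-0.783)·(-0.65,2.78) + 0.783·(-3.95,6.44) = (-3.2339,5.6458)
  v2: (1-0.783)·(-2.56,0.91) + 0.783·(-7.51,0.06) = (-6.4358,0.2444)
  v3: (1-0.783)·(0.82,-2.37) + 0.783·(0.38,-8.78) = (0.4755,-7.3890)
  v4: (1-0.783)·(3.34,-0.57) + 0.783·(2.82,-2.7) = (2.9328,-2.2378)
Perimeter = Σ |v_{i+1} − v_i|:
  edge 1→2: √(-3.2019² + -5.4013²) = 6.2791 (running 6.2791)
  edge 2→3: √(6.9113² + -7.6335²) = 10.2974 (running 16.5765)
  edge 3→4: √(2.4574² + 5.1512²) = 5.7074 (running 22.2838)
  edge 4→1: √(-6.1667² + 7.8836²) = 10.0090 (running 32.2928)
Perimeter = 32.2928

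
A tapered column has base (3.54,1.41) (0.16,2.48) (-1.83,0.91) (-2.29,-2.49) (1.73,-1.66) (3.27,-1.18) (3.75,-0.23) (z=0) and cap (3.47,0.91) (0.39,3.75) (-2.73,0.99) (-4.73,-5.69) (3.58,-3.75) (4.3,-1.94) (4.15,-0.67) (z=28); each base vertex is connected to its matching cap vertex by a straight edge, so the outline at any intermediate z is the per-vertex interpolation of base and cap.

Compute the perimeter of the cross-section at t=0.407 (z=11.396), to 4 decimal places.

Cross-section at t=0.407: each vertex is (1-t)·p0[i] + t·p1[i].
  v1: (1-0.407)·(3.54,1.41) + 0.407·(3.47,0.91) = (3.5115,1.2065)
  v2: (1-0.407)·(0.16,2.48) + 0.407·(0.39,3.75) = (0.2536,2.9969)
  v3: (1-0.407)·(-1.83,0.91) + 0.407·(-2.73,0.99) = (-2.1963,0.9426)
  v4: (1-0.407)·(-2.29,-2.49) + 0.407·(-4.73,-5.69) = (-3.2831,-3.7924)
  v5: (1-0.407)·(1.73,-1.66) + 0.407·(3.58,-3.75) = (2.4829,-2.5106)
  v6: (1-0.407)·(3.27,-1.18) + 0.407·(4.3,-1.94) = (3.6892,-1.4893)
  v7: (1-0.407)·(3.75,-0.23) + 0.407·(4.15,-0.67) = (3.9128,-0.4091)
Perimeter = Σ |v_{i+1} − v_i|:
  edge 1→2: √(-3.2579² + 1.7904²) = 3.7174 (running 3.7174)
  edge 2→3: √(-2.4499² + -2.0543²) = 3.1972 (running 6.9147)
  edge 3→4: √(-1.0868² + -4.7350²) = 4.8581 (running 11.7728)
  edge 4→5: √(5.7660² + 1.2818²) = 5.9068 (running 17.6795)
  edge 5→6: √(1.2063² + 1.0213²) = 1.5805 (running 19.2601)
  edge 6→7: √(0.2236² + 1.0802²) = 1.1031 (running 20.3632)
  edge 7→1: √(-0.4013² + 1.6156²) = 1.6647 (running 22.0279)
Perimeter = 22.0279

Perimeter at t=0.407: 22.0279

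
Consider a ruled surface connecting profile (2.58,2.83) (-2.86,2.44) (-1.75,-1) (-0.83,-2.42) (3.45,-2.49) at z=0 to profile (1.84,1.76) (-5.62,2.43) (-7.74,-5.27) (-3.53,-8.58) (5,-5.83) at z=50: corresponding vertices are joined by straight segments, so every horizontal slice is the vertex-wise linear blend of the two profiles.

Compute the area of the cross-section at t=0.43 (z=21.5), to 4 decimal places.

Cross-section at t=0.43: each vertex is (1-t)·p0[i] + t·p1[i].
  v1: (1-0.43)·(2.58,2.83) + 0.43·(1.84,1.76) = (2.2618,2.3699)
  v2: (1-0.43)·(-2.86,2.44) + 0.43·(-5.62,2.43) = (-4.0468,2.4357)
  v3: (1-0.43)·(-1.75,-1) + 0.43·(-7.74,-5.27) = (-4.3257,-2.8361)
  v4: (1-0.43)·(-0.83,-2.42) + 0.43·(-3.53,-8.58) = (-1.9910,-5.0688)
  v5: (1-0.43)·(3.45,-2.49) + 0.43·(5,-5.83) = (4.1165,-3.9262)
Shoelace sum Σ(x_i·y_{i+1} − x_{i+1}·y_i):
  i=1: 2.2618·2.4357 − -4.0468·2.3699 = +15.0996 (running +15.0996)
  i=2: -4.0468·-2.8361 − -4.3257·2.4357 = +22.0132 (running +37.1128)
  i=3: -4.3257·-5.0688 − -1.9910·-2.8361 = +16.2794 (running +53.3922)
  i=4: -1.9910·-3.9262 − 4.1165·-5.0688 = +28.6828 (running +82.0750)
  i=5: 4.1165·2.3699 − 2.2618·-3.9262 = +18.6360 (running +100.7110)
Area = |Σ|/2 = |100.7110|/2 = 50.3555

Area at t=0.43: 50.3555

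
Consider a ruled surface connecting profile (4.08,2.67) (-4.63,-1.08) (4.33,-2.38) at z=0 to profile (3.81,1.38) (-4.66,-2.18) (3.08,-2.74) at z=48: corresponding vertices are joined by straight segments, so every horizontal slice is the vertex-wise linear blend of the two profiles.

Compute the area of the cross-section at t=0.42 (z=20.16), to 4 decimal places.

Area at t=0.42: 19.7603

Cross-section at t=0.42: each vertex is (1-t)·p0[i] + t·p1[i].
  v1: (1-0.42)·(4.08,2.67) + 0.42·(3.81,1.38) = (3.9666,2.1282)
  v2: (1-0.42)·(-4.63,-1.08) + 0.42·(-4.66,-2.18) = (-4.6426,-1.5420)
  v3: (1-0.42)·(4.33,-2.38) + 0.42·(3.08,-2.74) = (3.8050,-2.5312)
Shoelace sum Σ(x_i·y_{i+1} − x_{i+1}·y_i):
  i=1: 3.9666·-1.5420 − -4.6426·2.1282 = +3.7639 (running +3.7639)
  i=2: -4.6426·-2.5312 − 3.8050·-1.5420 = +17.6187 (running +21.3825)
  i=3: 3.8050·2.1282 − 3.9666·-2.5312 = +18.1381 (running +39.5206)
Area = |Σ|/2 = |39.5206|/2 = 19.7603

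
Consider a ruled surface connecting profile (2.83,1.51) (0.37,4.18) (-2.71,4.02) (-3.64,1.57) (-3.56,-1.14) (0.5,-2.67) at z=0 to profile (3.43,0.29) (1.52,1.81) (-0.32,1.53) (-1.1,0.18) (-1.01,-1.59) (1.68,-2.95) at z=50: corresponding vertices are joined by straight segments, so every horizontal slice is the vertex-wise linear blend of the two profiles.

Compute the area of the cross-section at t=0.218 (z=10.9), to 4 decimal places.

Cross-section at t=0.218: each vertex is (1-t)·p0[i] + t·p1[i].
  v1: (1-0.218)·(2.83,1.51) + 0.218·(3.43,0.29) = (2.9608,1.2440)
  v2: (1-0.218)·(0.37,4.18) + 0.218·(1.52,1.81) = (0.6207,3.6633)
  v3: (1-0.218)·(-2.71,4.02) + 0.218·(-0.32,1.53) = (-2.1890,3.4772)
  v4: (1-0.218)·(-3.64,1.57) + 0.218·(-1.1,0.18) = (-3.0863,1.2670)
  v5: (1-0.218)·(-3.56,-1.14) + 0.218·(-1.01,-1.59) = (-3.0041,-1.2381)
  v6: (1-0.218)·(0.5,-2.67) + 0.218·(1.68,-2.95) = (0.7572,-2.7310)
Shoelace sum Σ(x_i·y_{i+1} − x_{i+1}·y_i):
  i=1: 2.9608·3.6633 − 0.6207·1.2440 = +10.0742 (running +10.0742)
  i=2: 0.6207·3.4772 − -2.1890·3.6633 = +10.1773 (running +20.2515)
  i=3: -2.1890·1.2670 − -3.0863·3.4772 = +7.9582 (running +28.2097)
  i=4: -3.0863·-1.2381 − -3.0041·1.2670 = +7.6273 (running +35.8369)
  i=5: -3.0041·-2.7310 − 0.7572·-1.2381 = +9.1419 (running +44.9788)
  i=6: 0.7572·1.2440 − 2.9608·-2.7310 = +9.0281 (running +54.0069)
Area = |Σ|/2 = |54.0069|/2 = 27.0034

Area at t=0.218: 27.0034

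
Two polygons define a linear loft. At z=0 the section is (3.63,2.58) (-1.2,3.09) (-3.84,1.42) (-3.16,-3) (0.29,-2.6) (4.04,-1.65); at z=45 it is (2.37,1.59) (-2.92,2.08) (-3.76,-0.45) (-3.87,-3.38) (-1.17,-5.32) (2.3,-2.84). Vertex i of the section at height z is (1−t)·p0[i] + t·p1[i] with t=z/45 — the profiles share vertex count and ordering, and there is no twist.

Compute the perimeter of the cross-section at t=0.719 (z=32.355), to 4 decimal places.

Perimeter at t=0.719: 22.8431

Cross-section at t=0.719: each vertex is (1-t)·p0[i] + t·p1[i].
  v1: (1-0.719)·(3.63,2.58) + 0.719·(2.37,1.59) = (2.7241,1.8682)
  v2: (1-0.719)·(-1.2,3.09) + 0.719·(-2.92,2.08) = (-2.4367,2.3638)
  v3: (1-0.719)·(-3.84,1.42) + 0.719·(-3.76,-0.45) = (-3.7825,0.0755)
  v4: (1-0.719)·(-3.16,-3) + 0.719·(-3.87,-3.38) = (-3.6705,-3.2732)
  v5: (1-0.719)·(0.29,-2.6) + 0.719·(-1.17,-5.32) = (-0.7597,-4.5557)
  v6: (1-0.719)·(4.04,-1.65) + 0.719·(2.3,-2.84) = (2.7889,-2.5056)
Perimeter = Σ |v_{i+1} − v_i|:
  edge 1→2: √(-5.1607² + 0.4956²) = 5.1845 (running 5.1845)
  edge 2→3: √(-1.3458² + -2.2883²) = 2.6547 (running 7.8392)
  edge 3→4: √(0.1120² + -3.3487²) = 3.3506 (running 11.1898)
  edge 4→5: √(2.9108² + -1.2825²) = 3.1807 (running 14.3705)
  edge 5→6: √(3.5487² + 2.0501²) = 4.0983 (running 18.4688)
  edge 6→1: √(-0.0649² + 4.3738²) = 4.3743 (running 22.8431)
Perimeter = 22.8431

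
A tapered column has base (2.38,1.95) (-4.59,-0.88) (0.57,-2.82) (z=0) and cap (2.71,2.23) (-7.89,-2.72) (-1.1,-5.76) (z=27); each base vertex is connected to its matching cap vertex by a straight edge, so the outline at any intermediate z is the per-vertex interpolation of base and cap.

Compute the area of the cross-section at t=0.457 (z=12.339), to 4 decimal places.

Cross-section at t=0.457: each vertex is (1-t)·p0[i] + t·p1[i].
  v1: (1-0.457)·(2.38,1.95) + 0.457·(2.71,2.23) = (2.5308,2.0780)
  v2: (1-0.457)·(-4.59,-0.88) + 0.457·(-7.89,-2.72) = (-6.0981,-1.7209)
  v3: (1-0.457)·(0.57,-2.82) + 0.457·(-1.1,-5.76) = (-0.1932,-4.1636)
Shoelace sum Σ(x_i·y_{i+1} − x_{i+1}·y_i):
  i=1: 2.5308·-1.7209 − -6.0981·2.0780 = +8.3164 (running +8.3164)
  i=2: -6.0981·-4.1636 − -0.1932·-1.7209 = +25.0575 (running +33.3739)
  i=3: -0.1932·2.0780 − 2.5308·-4.1636 = +10.1358 (running +43.5096)
Area = |Σ|/2 = |43.5096|/2 = 21.7548

Area at t=0.457: 21.7548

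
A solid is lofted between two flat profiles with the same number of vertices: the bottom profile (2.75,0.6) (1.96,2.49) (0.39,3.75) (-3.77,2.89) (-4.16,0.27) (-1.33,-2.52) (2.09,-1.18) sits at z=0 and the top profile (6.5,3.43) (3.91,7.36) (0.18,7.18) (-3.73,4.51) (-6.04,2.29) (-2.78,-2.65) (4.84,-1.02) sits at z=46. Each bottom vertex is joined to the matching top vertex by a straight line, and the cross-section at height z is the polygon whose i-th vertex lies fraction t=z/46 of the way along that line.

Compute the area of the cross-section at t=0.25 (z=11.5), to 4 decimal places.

Area at t=0.25: 40.6296

Cross-section at t=0.25: each vertex is (1-t)·p0[i] + t·p1[i].
  v1: (1-0.25)·(2.75,0.6) + 0.25·(6.5,3.43) = (3.6875,1.3075)
  v2: (1-0.25)·(1.96,2.49) + 0.25·(3.91,7.36) = (2.4475,3.7075)
  v3: (1-0.25)·(0.39,3.75) + 0.25·(0.18,7.18) = (0.3375,4.6075)
  v4: (1-0.25)·(-3.77,2.89) + 0.25·(-3.73,4.51) = (-3.7600,3.2950)
  v5: (1-0.25)·(-4.16,0.27) + 0.25·(-6.04,2.29) = (-4.6300,0.7750)
  v6: (1-0.25)·(-1.33,-2.52) + 0.25·(-2.78,-2.65) = (-1.6925,-2.5525)
  v7: (1-0.25)·(2.09,-1.18) + 0.25·(4.84,-1.02) = (2.7775,-1.1400)
Shoelace sum Σ(x_i·y_{i+1} − x_{i+1}·y_i):
  i=1: 3.6875·3.7075 − 2.4475·1.3075 = +10.4713 (running +10.4713)
  i=2: 2.4475·4.6075 − 0.3375·3.7075 = +10.0256 (running +20.4969)
  i=3: 0.3375·3.2950 − -3.7600·4.6075 = +18.4363 (running +38.9331)
  i=4: -3.7600·0.7750 − -4.6300·3.2950 = +12.3418 (running +51.2750)
  i=5: -4.6300·-2.5525 − -1.6925·0.7750 = +13.1298 (running +64.4048)
  i=6: -1.6925·-1.1400 − 2.7775·-2.5525 = +9.0190 (running +73.4238)
  i=7: 2.7775·1.3075 − 3.6875·-1.1400 = +7.8353 (running +81.2591)
Area = |Σ|/2 = |81.2591|/2 = 40.6296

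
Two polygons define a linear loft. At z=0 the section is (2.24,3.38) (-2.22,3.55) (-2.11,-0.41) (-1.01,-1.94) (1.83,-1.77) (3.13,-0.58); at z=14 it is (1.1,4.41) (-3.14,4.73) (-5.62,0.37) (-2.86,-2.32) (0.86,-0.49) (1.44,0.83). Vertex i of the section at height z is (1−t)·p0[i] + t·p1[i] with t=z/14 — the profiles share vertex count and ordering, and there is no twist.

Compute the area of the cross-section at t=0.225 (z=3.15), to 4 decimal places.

Cross-section at t=0.225: each vertex is (1-t)·p0[i] + t·p1[i].
  v1: (1-0.225)·(2.24,3.38) + 0.225·(1.1,4.41) = (1.9835,3.6117)
  v2: (1-0.225)·(-2.22,3.55) + 0.225·(-3.14,4.73) = (-2.4270,3.8155)
  v3: (1-0.225)·(-2.11,-0.41) + 0.225·(-5.62,0.37) = (-2.8998,-0.2345)
  v4: (1-0.225)·(-1.01,-1.94) + 0.225·(-2.86,-2.32) = (-1.4263,-2.0255)
  v5: (1-0.225)·(1.83,-1.77) + 0.225·(0.86,-0.49) = (1.6118,-1.4820)
  v6: (1-0.225)·(3.13,-0.58) + 0.225·(1.44,0.83) = (2.7497,-0.2627)
Shoelace sum Σ(x_i·y_{i+1} − x_{i+1}·y_i):
  i=1: 1.9835·3.8155 − -2.4270·3.6117 = +16.3338 (running +16.3338)
  i=2: -2.4270·-0.2345 − -2.8998·3.8155 = +11.6331 (running +27.9669)
  i=3: -2.8998·-2.0255 − -1.4263·-0.2345 = +5.5390 (running +33.5059)
  i=4: -1.4263·-1.4820 − 1.6118·-2.0255 = +5.3783 (running +38.8842)
  i=5: 1.6118·-0.2627 − 2.7497·-1.4820 = +3.6516 (running +42.5358)
  i=6: 2.7497·3.6117 − 1.9835·-0.2627 = +10.4526 (running +52.9884)
Area = |Σ|/2 = |52.9884|/2 = 26.4942

Area at t=0.225: 26.4942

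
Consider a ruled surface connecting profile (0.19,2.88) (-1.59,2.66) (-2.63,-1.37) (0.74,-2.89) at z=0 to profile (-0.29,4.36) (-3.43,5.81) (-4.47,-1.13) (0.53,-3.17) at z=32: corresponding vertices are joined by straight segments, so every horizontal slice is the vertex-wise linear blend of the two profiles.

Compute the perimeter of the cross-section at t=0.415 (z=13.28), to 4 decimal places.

Perimeter at t=0.415: 18.6686

Cross-section at t=0.415: each vertex is (1-t)·p0[i] + t·p1[i].
  v1: (1-0.415)·(0.19,2.88) + 0.415·(-0.29,4.36) = (-0.0092,3.4942)
  v2: (1-0.415)·(-1.59,2.66) + 0.415·(-3.43,5.81) = (-2.3536,3.9672)
  v3: (1-0.415)·(-2.63,-1.37) + 0.415·(-4.47,-1.13) = (-3.3936,-1.2704)
  v4: (1-0.415)·(0.74,-2.89) + 0.415·(0.53,-3.17) = (0.6528,-3.0062)
Perimeter = Σ |v_{i+1} − v_i|:
  edge 1→2: √(-2.3444² + 0.4730²) = 2.3916 (running 2.3916)
  edge 2→3: √(-1.0400² + -5.2377²) = 5.3399 (running 7.7316)
  edge 3→4: √(4.0465² + -1.7358²) = 4.4030 (running 12.1346)
  edge 4→1: √(-0.6620² + 6.5004²) = 6.5340 (running 18.6686)
Perimeter = 18.6686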